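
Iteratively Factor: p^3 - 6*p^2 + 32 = (p - 4)*(p^2 - 2*p - 8) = (p - 4)*(p + 2)*(p - 4)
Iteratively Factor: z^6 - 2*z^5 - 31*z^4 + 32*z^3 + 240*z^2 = (z + 4)*(z^5 - 6*z^4 - 7*z^3 + 60*z^2) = (z + 3)*(z + 4)*(z^4 - 9*z^3 + 20*z^2) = z*(z + 3)*(z + 4)*(z^3 - 9*z^2 + 20*z) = z*(z - 4)*(z + 3)*(z + 4)*(z^2 - 5*z) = z*(z - 5)*(z - 4)*(z + 3)*(z + 4)*(z)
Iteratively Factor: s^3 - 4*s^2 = (s)*(s^2 - 4*s) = s^2*(s - 4)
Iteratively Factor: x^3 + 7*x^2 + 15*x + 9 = (x + 1)*(x^2 + 6*x + 9) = (x + 1)*(x + 3)*(x + 3)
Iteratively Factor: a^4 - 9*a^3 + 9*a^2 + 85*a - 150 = (a - 5)*(a^3 - 4*a^2 - 11*a + 30) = (a - 5)^2*(a^2 + a - 6) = (a - 5)^2*(a - 2)*(a + 3)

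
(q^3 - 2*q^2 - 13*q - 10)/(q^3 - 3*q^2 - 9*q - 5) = (q + 2)/(q + 1)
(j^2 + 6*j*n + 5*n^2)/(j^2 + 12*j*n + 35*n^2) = (j + n)/(j + 7*n)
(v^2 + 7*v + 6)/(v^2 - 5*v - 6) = (v + 6)/(v - 6)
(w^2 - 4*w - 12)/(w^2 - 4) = (w - 6)/(w - 2)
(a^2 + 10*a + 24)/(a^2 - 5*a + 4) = (a^2 + 10*a + 24)/(a^2 - 5*a + 4)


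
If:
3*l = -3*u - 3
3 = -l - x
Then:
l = -x - 3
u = x + 2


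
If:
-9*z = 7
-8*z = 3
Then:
No Solution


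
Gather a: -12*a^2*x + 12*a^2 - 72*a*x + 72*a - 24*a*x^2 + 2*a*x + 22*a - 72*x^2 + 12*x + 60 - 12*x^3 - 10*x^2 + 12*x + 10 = a^2*(12 - 12*x) + a*(-24*x^2 - 70*x + 94) - 12*x^3 - 82*x^2 + 24*x + 70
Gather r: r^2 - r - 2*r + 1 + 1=r^2 - 3*r + 2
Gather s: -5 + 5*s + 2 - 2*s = 3*s - 3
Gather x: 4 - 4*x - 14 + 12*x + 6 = 8*x - 4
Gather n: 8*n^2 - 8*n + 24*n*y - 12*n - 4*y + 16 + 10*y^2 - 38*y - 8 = 8*n^2 + n*(24*y - 20) + 10*y^2 - 42*y + 8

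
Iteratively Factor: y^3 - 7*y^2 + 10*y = (y - 5)*(y^2 - 2*y) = y*(y - 5)*(y - 2)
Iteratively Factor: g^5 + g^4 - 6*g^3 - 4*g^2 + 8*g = (g - 1)*(g^4 + 2*g^3 - 4*g^2 - 8*g) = g*(g - 1)*(g^3 + 2*g^2 - 4*g - 8) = g*(g - 1)*(g + 2)*(g^2 - 4) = g*(g - 2)*(g - 1)*(g + 2)*(g + 2)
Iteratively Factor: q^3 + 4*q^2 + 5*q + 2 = (q + 2)*(q^2 + 2*q + 1) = (q + 1)*(q + 2)*(q + 1)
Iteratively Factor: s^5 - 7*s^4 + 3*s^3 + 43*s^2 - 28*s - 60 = (s - 5)*(s^4 - 2*s^3 - 7*s^2 + 8*s + 12) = (s - 5)*(s + 2)*(s^3 - 4*s^2 + s + 6) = (s - 5)*(s + 1)*(s + 2)*(s^2 - 5*s + 6) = (s - 5)*(s - 3)*(s + 1)*(s + 2)*(s - 2)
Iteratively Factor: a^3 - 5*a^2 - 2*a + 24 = (a - 3)*(a^2 - 2*a - 8) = (a - 3)*(a + 2)*(a - 4)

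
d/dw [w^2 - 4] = 2*w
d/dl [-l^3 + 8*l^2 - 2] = l*(16 - 3*l)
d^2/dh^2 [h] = 0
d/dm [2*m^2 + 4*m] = 4*m + 4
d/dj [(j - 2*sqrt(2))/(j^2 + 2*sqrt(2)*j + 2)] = (-j^2 + 4*sqrt(2)*j + 10)/(j^4 + 4*sqrt(2)*j^3 + 12*j^2 + 8*sqrt(2)*j + 4)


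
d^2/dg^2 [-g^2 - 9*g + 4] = -2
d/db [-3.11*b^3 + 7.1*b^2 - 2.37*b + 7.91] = -9.33*b^2 + 14.2*b - 2.37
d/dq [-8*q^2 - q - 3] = -16*q - 1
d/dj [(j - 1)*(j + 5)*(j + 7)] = 3*j^2 + 22*j + 23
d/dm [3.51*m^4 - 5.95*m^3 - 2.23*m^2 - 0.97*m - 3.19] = 14.04*m^3 - 17.85*m^2 - 4.46*m - 0.97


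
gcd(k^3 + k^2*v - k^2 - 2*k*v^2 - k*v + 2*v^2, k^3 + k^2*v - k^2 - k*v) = k - 1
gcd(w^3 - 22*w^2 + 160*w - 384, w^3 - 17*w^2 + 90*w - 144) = w^2 - 14*w + 48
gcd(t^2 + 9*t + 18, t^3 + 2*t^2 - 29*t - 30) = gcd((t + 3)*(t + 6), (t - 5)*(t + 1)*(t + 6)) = t + 6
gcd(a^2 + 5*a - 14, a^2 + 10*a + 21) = a + 7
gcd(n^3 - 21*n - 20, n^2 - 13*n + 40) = n - 5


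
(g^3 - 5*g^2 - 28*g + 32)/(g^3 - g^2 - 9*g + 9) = (g^2 - 4*g - 32)/(g^2 - 9)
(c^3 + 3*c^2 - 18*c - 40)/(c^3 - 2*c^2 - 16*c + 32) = (c^2 + 7*c + 10)/(c^2 + 2*c - 8)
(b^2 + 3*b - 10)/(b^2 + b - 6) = (b + 5)/(b + 3)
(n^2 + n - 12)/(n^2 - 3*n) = (n + 4)/n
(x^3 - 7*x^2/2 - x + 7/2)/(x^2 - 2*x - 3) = (2*x^2 - 9*x + 7)/(2*(x - 3))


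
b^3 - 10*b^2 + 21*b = b*(b - 7)*(b - 3)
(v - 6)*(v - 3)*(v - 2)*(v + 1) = v^4 - 10*v^3 + 25*v^2 - 36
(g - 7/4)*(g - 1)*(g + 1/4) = g^3 - 5*g^2/2 + 17*g/16 + 7/16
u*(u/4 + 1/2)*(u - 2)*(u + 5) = u^4/4 + 5*u^3/4 - u^2 - 5*u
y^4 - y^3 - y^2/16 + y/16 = y*(y - 1)*(y - 1/4)*(y + 1/4)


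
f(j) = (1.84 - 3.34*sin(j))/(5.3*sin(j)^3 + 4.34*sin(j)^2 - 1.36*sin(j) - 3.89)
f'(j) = (1.84 - 3.34*sin(j))*(-15.9*sin(j)^2*cos(j) - 8.68*sin(j)*cos(j) + 1.36*cos(j))/(5.3*sin(j)^3 + 4.34*sin(j)^2 - 1.36*sin(j) - 3.89)^2 - 3.34*cos(j)/(5.3*sin(j)^3 + 4.34*sin(j)^2 - 1.36*sin(j) - 3.89) = (35.404*sin(j)^3 - 14.7604*sin(j)^2 - 15.9712*sin(j) + 15.495)*cos(j)/(28.09*sin(j)^6 + 46.004*sin(j)^5 + 4.4196*sin(j)^4 - 53.0388*sin(j)^3 - 31.9156*sin(j)^2 + 10.5808*sin(j) + 15.1321)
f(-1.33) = -1.53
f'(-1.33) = -0.33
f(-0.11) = -0.60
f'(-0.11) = 1.24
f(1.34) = -0.37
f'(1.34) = 0.30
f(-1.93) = -1.57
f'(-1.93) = 0.41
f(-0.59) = -1.37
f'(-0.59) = 1.56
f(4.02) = -1.64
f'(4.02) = -0.26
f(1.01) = -0.77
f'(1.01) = 4.12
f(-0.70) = -1.52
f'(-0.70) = 1.13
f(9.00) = -0.14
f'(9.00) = -0.72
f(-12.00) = -0.02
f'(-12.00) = 1.06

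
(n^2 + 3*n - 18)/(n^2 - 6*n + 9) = (n + 6)/(n - 3)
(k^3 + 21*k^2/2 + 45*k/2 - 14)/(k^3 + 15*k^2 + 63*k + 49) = (k^2 + 7*k/2 - 2)/(k^2 + 8*k + 7)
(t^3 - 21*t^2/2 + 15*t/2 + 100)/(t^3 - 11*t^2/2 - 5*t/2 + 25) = (2*t^2 - 11*t - 40)/(2*t^2 - t - 10)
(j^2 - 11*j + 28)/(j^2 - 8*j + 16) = (j - 7)/(j - 4)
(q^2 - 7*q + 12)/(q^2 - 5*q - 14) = (-q^2 + 7*q - 12)/(-q^2 + 5*q + 14)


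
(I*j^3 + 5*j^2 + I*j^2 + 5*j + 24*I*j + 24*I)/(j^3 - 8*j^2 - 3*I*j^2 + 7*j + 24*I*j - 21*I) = (I*j^3 + j^2*(5 + I) + j*(5 + 24*I) + 24*I)/(j^3 - j^2*(8 + 3*I) + j*(7 + 24*I) - 21*I)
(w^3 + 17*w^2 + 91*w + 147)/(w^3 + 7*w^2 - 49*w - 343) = (w + 3)/(w - 7)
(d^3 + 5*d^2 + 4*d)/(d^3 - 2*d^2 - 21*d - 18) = d*(d + 4)/(d^2 - 3*d - 18)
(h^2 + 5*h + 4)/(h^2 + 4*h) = (h + 1)/h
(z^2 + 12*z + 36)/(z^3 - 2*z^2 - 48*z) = (z + 6)/(z*(z - 8))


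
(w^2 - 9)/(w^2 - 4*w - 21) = (w - 3)/(w - 7)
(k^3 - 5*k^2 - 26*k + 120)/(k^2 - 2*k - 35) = (k^2 - 10*k + 24)/(k - 7)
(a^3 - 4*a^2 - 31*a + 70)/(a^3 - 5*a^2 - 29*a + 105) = (a - 2)/(a - 3)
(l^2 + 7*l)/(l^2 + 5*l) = (l + 7)/(l + 5)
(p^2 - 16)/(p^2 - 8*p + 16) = (p + 4)/(p - 4)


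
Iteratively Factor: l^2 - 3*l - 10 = (l - 5)*(l + 2)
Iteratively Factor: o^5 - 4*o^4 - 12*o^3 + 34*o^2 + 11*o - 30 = (o + 3)*(o^4 - 7*o^3 + 9*o^2 + 7*o - 10) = (o - 5)*(o + 3)*(o^3 - 2*o^2 - o + 2) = (o - 5)*(o + 1)*(o + 3)*(o^2 - 3*o + 2) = (o - 5)*(o - 1)*(o + 1)*(o + 3)*(o - 2)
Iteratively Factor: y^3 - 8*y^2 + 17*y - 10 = (y - 5)*(y^2 - 3*y + 2) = (y - 5)*(y - 1)*(y - 2)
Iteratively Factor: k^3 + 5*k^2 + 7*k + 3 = (k + 3)*(k^2 + 2*k + 1) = (k + 1)*(k + 3)*(k + 1)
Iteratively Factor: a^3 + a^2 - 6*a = (a)*(a^2 + a - 6) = a*(a + 3)*(a - 2)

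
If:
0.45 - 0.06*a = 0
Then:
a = 7.50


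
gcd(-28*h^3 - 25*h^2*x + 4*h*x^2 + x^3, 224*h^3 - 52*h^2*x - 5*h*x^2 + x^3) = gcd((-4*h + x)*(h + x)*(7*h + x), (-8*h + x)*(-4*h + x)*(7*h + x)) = -28*h^2 + 3*h*x + x^2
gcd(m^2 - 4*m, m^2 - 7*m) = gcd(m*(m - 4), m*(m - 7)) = m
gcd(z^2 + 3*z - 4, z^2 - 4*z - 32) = z + 4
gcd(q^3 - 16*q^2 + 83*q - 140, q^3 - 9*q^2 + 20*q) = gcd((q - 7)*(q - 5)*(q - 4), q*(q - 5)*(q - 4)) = q^2 - 9*q + 20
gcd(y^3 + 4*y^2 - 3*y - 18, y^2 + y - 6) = y^2 + y - 6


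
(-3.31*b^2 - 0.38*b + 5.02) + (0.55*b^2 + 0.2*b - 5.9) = -2.76*b^2 - 0.18*b - 0.880000000000001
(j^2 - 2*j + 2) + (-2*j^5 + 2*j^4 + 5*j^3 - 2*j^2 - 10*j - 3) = -2*j^5 + 2*j^4 + 5*j^3 - j^2 - 12*j - 1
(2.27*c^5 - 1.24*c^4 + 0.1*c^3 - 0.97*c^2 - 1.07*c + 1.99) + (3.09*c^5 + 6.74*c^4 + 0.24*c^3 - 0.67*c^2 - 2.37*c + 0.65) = 5.36*c^5 + 5.5*c^4 + 0.34*c^3 - 1.64*c^2 - 3.44*c + 2.64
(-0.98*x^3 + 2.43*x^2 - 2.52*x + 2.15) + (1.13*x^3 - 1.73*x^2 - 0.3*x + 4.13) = 0.15*x^3 + 0.7*x^2 - 2.82*x + 6.28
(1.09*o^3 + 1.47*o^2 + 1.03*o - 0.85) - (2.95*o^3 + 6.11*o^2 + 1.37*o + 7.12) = -1.86*o^3 - 4.64*o^2 - 0.34*o - 7.97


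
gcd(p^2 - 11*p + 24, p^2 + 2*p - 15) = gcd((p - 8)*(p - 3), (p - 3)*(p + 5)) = p - 3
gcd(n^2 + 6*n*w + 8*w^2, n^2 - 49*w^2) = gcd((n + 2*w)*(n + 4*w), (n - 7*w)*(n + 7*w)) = 1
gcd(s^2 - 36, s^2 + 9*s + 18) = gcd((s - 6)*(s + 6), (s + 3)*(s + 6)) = s + 6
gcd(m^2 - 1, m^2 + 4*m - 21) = 1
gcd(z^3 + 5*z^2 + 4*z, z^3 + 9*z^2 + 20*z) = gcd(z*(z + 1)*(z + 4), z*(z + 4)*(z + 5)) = z^2 + 4*z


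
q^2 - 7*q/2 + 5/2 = (q - 5/2)*(q - 1)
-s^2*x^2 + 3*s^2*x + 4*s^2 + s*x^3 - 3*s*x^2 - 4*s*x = (-s + x)*(x - 4)*(s*x + s)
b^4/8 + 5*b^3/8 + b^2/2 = b^2*(b/4 + 1)*(b/2 + 1/2)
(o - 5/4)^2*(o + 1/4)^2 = o^4 - 2*o^3 + 3*o^2/8 + 5*o/8 + 25/256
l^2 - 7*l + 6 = (l - 6)*(l - 1)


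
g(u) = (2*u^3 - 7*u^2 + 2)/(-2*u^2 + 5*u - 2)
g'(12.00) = -1.03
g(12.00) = -10.65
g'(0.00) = -2.50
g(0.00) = -1.00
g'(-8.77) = -1.03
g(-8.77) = 9.44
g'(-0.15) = -2.12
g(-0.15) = -0.66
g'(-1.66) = -1.28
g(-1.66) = 1.67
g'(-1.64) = -1.29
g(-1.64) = 1.65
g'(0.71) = -6.78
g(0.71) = -1.50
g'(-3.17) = -1.14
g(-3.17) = 3.48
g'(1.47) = -13.04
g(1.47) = -6.59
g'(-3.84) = -1.11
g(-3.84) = 4.23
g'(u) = (4*u - 5)*(2*u^3 - 7*u^2 + 2)/(-2*u^2 + 5*u - 2)^2 + (6*u^2 - 14*u)/(-2*u^2 + 5*u - 2)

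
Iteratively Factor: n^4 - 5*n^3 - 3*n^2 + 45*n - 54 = (n + 3)*(n^3 - 8*n^2 + 21*n - 18) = (n - 3)*(n + 3)*(n^2 - 5*n + 6) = (n - 3)*(n - 2)*(n + 3)*(n - 3)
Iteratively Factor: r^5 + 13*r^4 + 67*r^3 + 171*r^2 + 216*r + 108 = (r + 3)*(r^4 + 10*r^3 + 37*r^2 + 60*r + 36) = (r + 3)^2*(r^3 + 7*r^2 + 16*r + 12) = (r + 2)*(r + 3)^2*(r^2 + 5*r + 6) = (r + 2)^2*(r + 3)^2*(r + 3)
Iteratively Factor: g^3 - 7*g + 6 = (g + 3)*(g^2 - 3*g + 2) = (g - 2)*(g + 3)*(g - 1)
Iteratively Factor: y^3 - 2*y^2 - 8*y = (y - 4)*(y^2 + 2*y) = (y - 4)*(y + 2)*(y)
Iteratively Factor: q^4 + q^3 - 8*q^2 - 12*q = (q)*(q^3 + q^2 - 8*q - 12) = q*(q - 3)*(q^2 + 4*q + 4) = q*(q - 3)*(q + 2)*(q + 2)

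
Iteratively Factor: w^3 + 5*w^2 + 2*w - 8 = (w + 2)*(w^2 + 3*w - 4) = (w - 1)*(w + 2)*(w + 4)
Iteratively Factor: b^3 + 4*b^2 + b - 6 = (b + 3)*(b^2 + b - 2) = (b + 2)*(b + 3)*(b - 1)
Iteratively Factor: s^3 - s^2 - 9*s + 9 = (s + 3)*(s^2 - 4*s + 3) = (s - 3)*(s + 3)*(s - 1)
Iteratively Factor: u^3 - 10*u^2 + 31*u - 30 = (u - 5)*(u^2 - 5*u + 6) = (u - 5)*(u - 2)*(u - 3)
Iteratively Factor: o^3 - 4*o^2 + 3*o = (o)*(o^2 - 4*o + 3) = o*(o - 3)*(o - 1)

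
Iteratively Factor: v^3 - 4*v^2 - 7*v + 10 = (v + 2)*(v^2 - 6*v + 5) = (v - 1)*(v + 2)*(v - 5)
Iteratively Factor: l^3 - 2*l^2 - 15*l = (l)*(l^2 - 2*l - 15) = l*(l - 5)*(l + 3)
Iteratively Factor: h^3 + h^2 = (h)*(h^2 + h) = h*(h + 1)*(h)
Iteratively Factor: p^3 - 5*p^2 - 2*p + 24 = (p - 4)*(p^2 - p - 6) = (p - 4)*(p - 3)*(p + 2)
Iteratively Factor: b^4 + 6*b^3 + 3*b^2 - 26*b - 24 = (b - 2)*(b^3 + 8*b^2 + 19*b + 12) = (b - 2)*(b + 1)*(b^2 + 7*b + 12) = (b - 2)*(b + 1)*(b + 4)*(b + 3)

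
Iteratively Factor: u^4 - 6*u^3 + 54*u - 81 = (u - 3)*(u^3 - 3*u^2 - 9*u + 27) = (u - 3)^2*(u^2 - 9) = (u - 3)^2*(u + 3)*(u - 3)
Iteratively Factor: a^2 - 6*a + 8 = (a - 2)*(a - 4)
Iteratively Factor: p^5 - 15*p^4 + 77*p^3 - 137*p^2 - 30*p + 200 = (p - 4)*(p^4 - 11*p^3 + 33*p^2 - 5*p - 50) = (p - 5)*(p - 4)*(p^3 - 6*p^2 + 3*p + 10) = (p - 5)^2*(p - 4)*(p^2 - p - 2) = (p - 5)^2*(p - 4)*(p - 2)*(p + 1)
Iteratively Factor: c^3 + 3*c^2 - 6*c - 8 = (c + 4)*(c^2 - c - 2) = (c + 1)*(c + 4)*(c - 2)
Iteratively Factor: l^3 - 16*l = (l - 4)*(l^2 + 4*l) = l*(l - 4)*(l + 4)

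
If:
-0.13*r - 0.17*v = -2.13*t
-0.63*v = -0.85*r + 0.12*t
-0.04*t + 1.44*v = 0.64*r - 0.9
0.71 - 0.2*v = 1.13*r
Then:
No Solution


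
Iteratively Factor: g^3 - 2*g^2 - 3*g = (g + 1)*(g^2 - 3*g) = (g - 3)*(g + 1)*(g)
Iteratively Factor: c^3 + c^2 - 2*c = (c - 1)*(c^2 + 2*c) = c*(c - 1)*(c + 2)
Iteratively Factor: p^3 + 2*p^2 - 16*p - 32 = (p + 4)*(p^2 - 2*p - 8) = (p - 4)*(p + 4)*(p + 2)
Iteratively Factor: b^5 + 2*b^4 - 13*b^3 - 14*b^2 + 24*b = (b - 1)*(b^4 + 3*b^3 - 10*b^2 - 24*b) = (b - 3)*(b - 1)*(b^3 + 6*b^2 + 8*b) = b*(b - 3)*(b - 1)*(b^2 + 6*b + 8) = b*(b - 3)*(b - 1)*(b + 2)*(b + 4)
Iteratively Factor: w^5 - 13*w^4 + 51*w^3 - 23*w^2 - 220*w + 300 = (w - 3)*(w^4 - 10*w^3 + 21*w^2 + 40*w - 100) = (w - 3)*(w - 2)*(w^3 - 8*w^2 + 5*w + 50) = (w - 5)*(w - 3)*(w - 2)*(w^2 - 3*w - 10) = (w - 5)^2*(w - 3)*(w - 2)*(w + 2)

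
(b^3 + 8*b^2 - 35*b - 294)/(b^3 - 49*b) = (b^2 + b - 42)/(b*(b - 7))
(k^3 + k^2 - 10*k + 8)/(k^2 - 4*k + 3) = (k^2 + 2*k - 8)/(k - 3)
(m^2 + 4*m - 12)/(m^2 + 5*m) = (m^2 + 4*m - 12)/(m*(m + 5))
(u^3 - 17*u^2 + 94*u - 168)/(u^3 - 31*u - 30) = (u^2 - 11*u + 28)/(u^2 + 6*u + 5)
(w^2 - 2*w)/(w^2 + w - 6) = w/(w + 3)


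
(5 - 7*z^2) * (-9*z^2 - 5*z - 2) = 63*z^4 + 35*z^3 - 31*z^2 - 25*z - 10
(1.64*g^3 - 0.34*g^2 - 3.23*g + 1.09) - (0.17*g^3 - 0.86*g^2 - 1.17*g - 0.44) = 1.47*g^3 + 0.52*g^2 - 2.06*g + 1.53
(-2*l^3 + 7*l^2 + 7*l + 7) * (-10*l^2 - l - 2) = 20*l^5 - 68*l^4 - 73*l^3 - 91*l^2 - 21*l - 14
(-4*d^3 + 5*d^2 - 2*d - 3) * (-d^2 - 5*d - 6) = 4*d^5 + 15*d^4 + d^3 - 17*d^2 + 27*d + 18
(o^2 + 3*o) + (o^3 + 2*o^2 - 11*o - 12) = o^3 + 3*o^2 - 8*o - 12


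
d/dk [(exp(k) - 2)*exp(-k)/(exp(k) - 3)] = (-exp(2*k) + 4*exp(k) - 6)*exp(-k)/(exp(2*k) - 6*exp(k) + 9)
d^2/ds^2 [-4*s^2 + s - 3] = -8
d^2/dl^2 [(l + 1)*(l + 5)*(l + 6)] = 6*l + 24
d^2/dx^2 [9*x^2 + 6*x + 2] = 18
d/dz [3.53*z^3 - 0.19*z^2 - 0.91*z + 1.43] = 10.59*z^2 - 0.38*z - 0.91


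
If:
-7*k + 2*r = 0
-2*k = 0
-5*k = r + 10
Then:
No Solution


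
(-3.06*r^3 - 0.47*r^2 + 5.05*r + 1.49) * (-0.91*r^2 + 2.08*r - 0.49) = 2.7846*r^5 - 5.9371*r^4 - 4.0737*r^3 + 9.3784*r^2 + 0.6247*r - 0.7301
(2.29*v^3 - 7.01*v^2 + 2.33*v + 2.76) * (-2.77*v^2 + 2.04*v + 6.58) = -6.3433*v^5 + 24.0893*v^4 - 5.6863*v^3 - 49.0178*v^2 + 20.9618*v + 18.1608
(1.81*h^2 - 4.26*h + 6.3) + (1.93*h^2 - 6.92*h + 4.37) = 3.74*h^2 - 11.18*h + 10.67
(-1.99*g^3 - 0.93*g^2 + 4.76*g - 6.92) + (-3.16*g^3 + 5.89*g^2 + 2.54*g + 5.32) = -5.15*g^3 + 4.96*g^2 + 7.3*g - 1.6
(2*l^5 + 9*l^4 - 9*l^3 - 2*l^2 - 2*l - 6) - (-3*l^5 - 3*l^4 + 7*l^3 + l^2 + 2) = 5*l^5 + 12*l^4 - 16*l^3 - 3*l^2 - 2*l - 8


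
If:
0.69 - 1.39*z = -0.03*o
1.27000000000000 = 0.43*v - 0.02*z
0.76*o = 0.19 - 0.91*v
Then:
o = -3.31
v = 2.97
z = 0.42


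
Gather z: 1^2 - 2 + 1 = 0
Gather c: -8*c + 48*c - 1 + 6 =40*c + 5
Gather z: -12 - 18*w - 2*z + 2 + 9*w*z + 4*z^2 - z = -18*w + 4*z^2 + z*(9*w - 3) - 10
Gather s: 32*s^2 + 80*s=32*s^2 + 80*s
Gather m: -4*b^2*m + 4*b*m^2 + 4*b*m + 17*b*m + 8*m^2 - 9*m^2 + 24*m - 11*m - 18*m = m^2*(4*b - 1) + m*(-4*b^2 + 21*b - 5)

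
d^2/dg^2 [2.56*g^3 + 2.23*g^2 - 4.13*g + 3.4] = 15.36*g + 4.46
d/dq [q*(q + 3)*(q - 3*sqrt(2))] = 3*q^2 - 6*sqrt(2)*q + 6*q - 9*sqrt(2)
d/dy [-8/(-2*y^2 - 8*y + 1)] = 32*(-y - 2)/(2*y^2 + 8*y - 1)^2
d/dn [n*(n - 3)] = 2*n - 3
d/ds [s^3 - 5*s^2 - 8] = s*(3*s - 10)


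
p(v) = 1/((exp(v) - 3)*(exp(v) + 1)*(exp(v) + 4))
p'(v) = -exp(v)/((exp(v) - 3)*(exp(v) + 1)*(exp(v) + 4)^2) - exp(v)/((exp(v) - 3)*(exp(v) + 1)^2*(exp(v) + 4)) - exp(v)/((exp(v) - 3)^2*(exp(v) + 1)*(exp(v) + 4))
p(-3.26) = -0.08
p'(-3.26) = 0.00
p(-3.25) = -0.08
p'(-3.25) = 0.00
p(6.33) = 0.00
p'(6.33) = -0.00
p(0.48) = -0.05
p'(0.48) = -0.01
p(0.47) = -0.05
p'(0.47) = -0.01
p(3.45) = 0.00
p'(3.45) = -0.00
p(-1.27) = -0.07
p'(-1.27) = 0.01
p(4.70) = 0.00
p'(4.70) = -0.00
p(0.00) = -0.05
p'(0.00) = 0.01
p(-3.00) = -0.08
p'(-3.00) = 0.00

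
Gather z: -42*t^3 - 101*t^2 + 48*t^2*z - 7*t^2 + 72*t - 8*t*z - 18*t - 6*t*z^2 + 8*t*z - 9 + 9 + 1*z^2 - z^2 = -42*t^3 + 48*t^2*z - 108*t^2 - 6*t*z^2 + 54*t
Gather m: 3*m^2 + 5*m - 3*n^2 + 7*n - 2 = 3*m^2 + 5*m - 3*n^2 + 7*n - 2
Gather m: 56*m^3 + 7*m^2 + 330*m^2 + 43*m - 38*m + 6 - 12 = 56*m^3 + 337*m^2 + 5*m - 6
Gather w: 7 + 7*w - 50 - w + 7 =6*w - 36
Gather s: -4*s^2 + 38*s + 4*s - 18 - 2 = -4*s^2 + 42*s - 20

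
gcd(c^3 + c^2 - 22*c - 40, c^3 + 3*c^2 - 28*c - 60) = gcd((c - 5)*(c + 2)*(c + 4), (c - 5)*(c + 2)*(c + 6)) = c^2 - 3*c - 10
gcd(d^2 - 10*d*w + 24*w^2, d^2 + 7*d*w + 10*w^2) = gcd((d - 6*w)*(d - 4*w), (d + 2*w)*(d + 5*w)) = 1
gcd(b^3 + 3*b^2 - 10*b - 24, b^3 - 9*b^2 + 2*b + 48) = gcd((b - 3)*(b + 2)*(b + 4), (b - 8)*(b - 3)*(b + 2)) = b^2 - b - 6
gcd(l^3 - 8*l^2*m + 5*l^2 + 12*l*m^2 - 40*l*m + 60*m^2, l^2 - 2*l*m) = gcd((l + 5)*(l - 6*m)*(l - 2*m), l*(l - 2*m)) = l - 2*m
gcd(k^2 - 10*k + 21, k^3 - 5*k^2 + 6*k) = k - 3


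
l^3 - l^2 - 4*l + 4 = (l - 2)*(l - 1)*(l + 2)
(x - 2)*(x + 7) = x^2 + 5*x - 14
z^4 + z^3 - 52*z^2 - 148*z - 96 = (z - 8)*(z + 1)*(z + 2)*(z + 6)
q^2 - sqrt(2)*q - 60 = (q - 6*sqrt(2))*(q + 5*sqrt(2))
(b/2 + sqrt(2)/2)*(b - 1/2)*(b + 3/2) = b^3/2 + b^2/2 + sqrt(2)*b^2/2 - 3*b/8 + sqrt(2)*b/2 - 3*sqrt(2)/8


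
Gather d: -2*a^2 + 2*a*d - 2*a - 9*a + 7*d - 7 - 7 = -2*a^2 - 11*a + d*(2*a + 7) - 14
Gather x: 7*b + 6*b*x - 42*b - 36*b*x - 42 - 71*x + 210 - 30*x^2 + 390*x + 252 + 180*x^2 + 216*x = -35*b + 150*x^2 + x*(535 - 30*b) + 420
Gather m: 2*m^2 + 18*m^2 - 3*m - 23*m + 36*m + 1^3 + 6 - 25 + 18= 20*m^2 + 10*m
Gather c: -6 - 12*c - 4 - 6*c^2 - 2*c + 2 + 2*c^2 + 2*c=-4*c^2 - 12*c - 8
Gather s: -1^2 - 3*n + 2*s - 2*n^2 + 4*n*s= -2*n^2 - 3*n + s*(4*n + 2) - 1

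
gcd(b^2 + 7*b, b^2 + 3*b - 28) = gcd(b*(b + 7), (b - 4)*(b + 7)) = b + 7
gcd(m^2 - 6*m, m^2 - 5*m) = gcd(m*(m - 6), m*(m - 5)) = m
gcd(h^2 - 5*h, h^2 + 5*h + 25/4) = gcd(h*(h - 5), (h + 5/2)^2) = 1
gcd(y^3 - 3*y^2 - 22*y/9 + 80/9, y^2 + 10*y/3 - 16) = y - 8/3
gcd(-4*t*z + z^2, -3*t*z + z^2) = z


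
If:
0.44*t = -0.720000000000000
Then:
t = -1.64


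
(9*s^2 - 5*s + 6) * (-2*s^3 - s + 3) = -18*s^5 + 10*s^4 - 21*s^3 + 32*s^2 - 21*s + 18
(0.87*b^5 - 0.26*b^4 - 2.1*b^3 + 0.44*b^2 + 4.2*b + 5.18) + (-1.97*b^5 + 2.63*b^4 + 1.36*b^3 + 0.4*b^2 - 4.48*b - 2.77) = -1.1*b^5 + 2.37*b^4 - 0.74*b^3 + 0.84*b^2 - 0.28*b + 2.41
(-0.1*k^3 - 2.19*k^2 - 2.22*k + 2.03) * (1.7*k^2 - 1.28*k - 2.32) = -0.17*k^5 - 3.595*k^4 - 0.7388*k^3 + 11.3734*k^2 + 2.552*k - 4.7096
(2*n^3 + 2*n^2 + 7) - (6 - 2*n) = 2*n^3 + 2*n^2 + 2*n + 1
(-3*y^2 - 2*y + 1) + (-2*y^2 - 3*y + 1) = -5*y^2 - 5*y + 2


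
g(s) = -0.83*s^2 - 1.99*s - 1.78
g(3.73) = -20.75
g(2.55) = -12.25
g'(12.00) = -21.91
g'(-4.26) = 5.08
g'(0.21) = -2.34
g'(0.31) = -2.50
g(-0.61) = -0.87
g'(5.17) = -10.57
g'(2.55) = -6.22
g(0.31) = -2.48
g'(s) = -1.66*s - 1.99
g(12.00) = -145.18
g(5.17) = -34.25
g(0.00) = -1.78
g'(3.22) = -7.34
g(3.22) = -16.79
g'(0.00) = -1.99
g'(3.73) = -8.18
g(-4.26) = -8.37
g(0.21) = -2.23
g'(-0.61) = -0.98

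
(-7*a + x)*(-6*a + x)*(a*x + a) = 42*a^3*x + 42*a^3 - 13*a^2*x^2 - 13*a^2*x + a*x^3 + a*x^2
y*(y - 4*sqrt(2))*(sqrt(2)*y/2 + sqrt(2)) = sqrt(2)*y^3/2 - 4*y^2 + sqrt(2)*y^2 - 8*y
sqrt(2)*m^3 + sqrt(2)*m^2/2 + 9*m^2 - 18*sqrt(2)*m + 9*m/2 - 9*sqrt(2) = (m - 3*sqrt(2)/2)*(m + 6*sqrt(2))*(sqrt(2)*m + sqrt(2)/2)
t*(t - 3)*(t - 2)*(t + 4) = t^4 - t^3 - 14*t^2 + 24*t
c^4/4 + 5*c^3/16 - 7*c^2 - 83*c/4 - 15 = (c/4 + 1)*(c - 6)*(c + 5/4)*(c + 2)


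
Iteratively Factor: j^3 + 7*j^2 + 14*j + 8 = (j + 2)*(j^2 + 5*j + 4) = (j + 2)*(j + 4)*(j + 1)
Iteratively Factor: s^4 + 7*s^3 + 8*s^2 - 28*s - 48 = (s + 2)*(s^3 + 5*s^2 - 2*s - 24) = (s - 2)*(s + 2)*(s^2 + 7*s + 12) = (s - 2)*(s + 2)*(s + 4)*(s + 3)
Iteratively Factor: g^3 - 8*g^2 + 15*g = (g - 5)*(g^2 - 3*g) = g*(g - 5)*(g - 3)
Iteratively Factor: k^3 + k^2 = (k)*(k^2 + k) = k*(k + 1)*(k)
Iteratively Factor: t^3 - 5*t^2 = (t - 5)*(t^2) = t*(t - 5)*(t)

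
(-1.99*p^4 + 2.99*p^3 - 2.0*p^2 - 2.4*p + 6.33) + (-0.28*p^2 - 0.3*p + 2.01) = -1.99*p^4 + 2.99*p^3 - 2.28*p^2 - 2.7*p + 8.34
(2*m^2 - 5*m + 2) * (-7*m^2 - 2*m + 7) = -14*m^4 + 31*m^3 + 10*m^2 - 39*m + 14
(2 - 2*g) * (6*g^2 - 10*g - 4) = -12*g^3 + 32*g^2 - 12*g - 8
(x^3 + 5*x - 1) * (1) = x^3 + 5*x - 1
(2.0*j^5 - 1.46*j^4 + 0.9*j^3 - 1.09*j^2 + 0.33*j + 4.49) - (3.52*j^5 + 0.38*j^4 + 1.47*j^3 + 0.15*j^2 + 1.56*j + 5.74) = -1.52*j^5 - 1.84*j^4 - 0.57*j^3 - 1.24*j^2 - 1.23*j - 1.25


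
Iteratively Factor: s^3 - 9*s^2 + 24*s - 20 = (s - 2)*(s^2 - 7*s + 10) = (s - 2)^2*(s - 5)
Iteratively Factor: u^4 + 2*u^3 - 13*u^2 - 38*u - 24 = (u - 4)*(u^3 + 6*u^2 + 11*u + 6) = (u - 4)*(u + 1)*(u^2 + 5*u + 6) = (u - 4)*(u + 1)*(u + 2)*(u + 3)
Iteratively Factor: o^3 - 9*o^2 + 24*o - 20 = (o - 2)*(o^2 - 7*o + 10) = (o - 5)*(o - 2)*(o - 2)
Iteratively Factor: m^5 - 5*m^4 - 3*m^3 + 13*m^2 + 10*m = (m - 5)*(m^4 - 3*m^2 - 2*m) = (m - 5)*(m + 1)*(m^3 - m^2 - 2*m) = (m - 5)*(m + 1)^2*(m^2 - 2*m) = (m - 5)*(m - 2)*(m + 1)^2*(m)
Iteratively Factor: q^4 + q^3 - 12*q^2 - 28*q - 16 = (q + 2)*(q^3 - q^2 - 10*q - 8) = (q + 1)*(q + 2)*(q^2 - 2*q - 8) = (q + 1)*(q + 2)^2*(q - 4)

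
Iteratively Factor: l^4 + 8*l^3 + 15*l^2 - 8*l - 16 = (l + 1)*(l^3 + 7*l^2 + 8*l - 16) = (l - 1)*(l + 1)*(l^2 + 8*l + 16) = (l - 1)*(l + 1)*(l + 4)*(l + 4)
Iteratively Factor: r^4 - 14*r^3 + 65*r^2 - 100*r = (r - 5)*(r^3 - 9*r^2 + 20*r) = r*(r - 5)*(r^2 - 9*r + 20) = r*(r - 5)^2*(r - 4)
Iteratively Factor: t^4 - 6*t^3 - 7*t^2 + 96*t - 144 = (t - 3)*(t^3 - 3*t^2 - 16*t + 48) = (t - 4)*(t - 3)*(t^2 + t - 12) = (t - 4)*(t - 3)*(t + 4)*(t - 3)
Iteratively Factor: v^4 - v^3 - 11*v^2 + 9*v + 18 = (v - 3)*(v^3 + 2*v^2 - 5*v - 6) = (v - 3)*(v - 2)*(v^2 + 4*v + 3) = (v - 3)*(v - 2)*(v + 1)*(v + 3)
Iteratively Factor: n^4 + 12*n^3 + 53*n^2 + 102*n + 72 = (n + 3)*(n^3 + 9*n^2 + 26*n + 24) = (n + 2)*(n + 3)*(n^2 + 7*n + 12) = (n + 2)*(n + 3)^2*(n + 4)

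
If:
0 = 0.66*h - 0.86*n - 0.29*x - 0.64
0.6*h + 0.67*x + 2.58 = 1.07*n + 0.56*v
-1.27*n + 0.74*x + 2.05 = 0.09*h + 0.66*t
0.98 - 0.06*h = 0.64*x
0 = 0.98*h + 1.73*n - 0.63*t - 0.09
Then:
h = 1.96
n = 0.31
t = 3.76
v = 7.73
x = 1.35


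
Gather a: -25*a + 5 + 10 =15 - 25*a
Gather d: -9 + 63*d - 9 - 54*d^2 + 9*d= -54*d^2 + 72*d - 18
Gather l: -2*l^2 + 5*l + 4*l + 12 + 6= -2*l^2 + 9*l + 18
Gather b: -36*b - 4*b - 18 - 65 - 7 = -40*b - 90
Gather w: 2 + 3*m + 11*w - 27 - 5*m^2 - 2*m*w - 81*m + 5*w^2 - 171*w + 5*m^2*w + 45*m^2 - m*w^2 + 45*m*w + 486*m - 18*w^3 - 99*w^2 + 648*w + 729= 40*m^2 + 408*m - 18*w^3 + w^2*(-m - 94) + w*(5*m^2 + 43*m + 488) + 704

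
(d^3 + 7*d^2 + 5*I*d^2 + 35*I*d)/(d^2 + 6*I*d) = (d^2 + d*(7 + 5*I) + 35*I)/(d + 6*I)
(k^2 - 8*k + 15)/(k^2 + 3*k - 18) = (k - 5)/(k + 6)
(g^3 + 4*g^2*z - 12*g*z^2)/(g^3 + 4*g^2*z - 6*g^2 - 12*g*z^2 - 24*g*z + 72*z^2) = g/(g - 6)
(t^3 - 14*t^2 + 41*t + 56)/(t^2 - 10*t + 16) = (t^2 - 6*t - 7)/(t - 2)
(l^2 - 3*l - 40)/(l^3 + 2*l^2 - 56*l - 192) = (l + 5)/(l^2 + 10*l + 24)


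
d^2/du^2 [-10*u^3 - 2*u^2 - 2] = -60*u - 4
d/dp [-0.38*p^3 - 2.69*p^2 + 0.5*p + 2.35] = -1.14*p^2 - 5.38*p + 0.5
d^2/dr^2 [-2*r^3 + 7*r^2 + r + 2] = 14 - 12*r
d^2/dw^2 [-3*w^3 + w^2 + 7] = 2 - 18*w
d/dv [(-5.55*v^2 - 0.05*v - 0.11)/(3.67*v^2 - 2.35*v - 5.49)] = (13.226*v^2 + 61.7464*v + 0.016)/(13.4689*v^4 - 17.249*v^3 - 34.7741*v^2 + 25.803*v + 30.1401)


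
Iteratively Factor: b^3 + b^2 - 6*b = (b - 2)*(b^2 + 3*b) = (b - 2)*(b + 3)*(b)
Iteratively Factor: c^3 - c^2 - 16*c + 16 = (c - 1)*(c^2 - 16) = (c - 4)*(c - 1)*(c + 4)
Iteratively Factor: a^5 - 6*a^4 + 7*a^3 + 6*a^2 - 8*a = (a - 1)*(a^4 - 5*a^3 + 2*a^2 + 8*a) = (a - 2)*(a - 1)*(a^3 - 3*a^2 - 4*a) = a*(a - 2)*(a - 1)*(a^2 - 3*a - 4) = a*(a - 2)*(a - 1)*(a + 1)*(a - 4)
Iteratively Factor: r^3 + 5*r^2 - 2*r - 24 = (r + 3)*(r^2 + 2*r - 8) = (r - 2)*(r + 3)*(r + 4)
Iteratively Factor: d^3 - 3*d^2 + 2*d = (d - 1)*(d^2 - 2*d) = (d - 2)*(d - 1)*(d)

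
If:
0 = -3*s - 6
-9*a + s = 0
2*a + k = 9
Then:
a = -2/9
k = 85/9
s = -2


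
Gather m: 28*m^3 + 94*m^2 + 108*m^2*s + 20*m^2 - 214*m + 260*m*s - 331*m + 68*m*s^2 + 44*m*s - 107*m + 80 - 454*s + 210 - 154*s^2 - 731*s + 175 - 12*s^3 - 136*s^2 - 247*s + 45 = 28*m^3 + m^2*(108*s + 114) + m*(68*s^2 + 304*s - 652) - 12*s^3 - 290*s^2 - 1432*s + 510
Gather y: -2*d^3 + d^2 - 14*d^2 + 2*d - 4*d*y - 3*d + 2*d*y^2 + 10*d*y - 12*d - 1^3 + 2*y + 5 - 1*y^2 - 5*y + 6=-2*d^3 - 13*d^2 - 13*d + y^2*(2*d - 1) + y*(6*d - 3) + 10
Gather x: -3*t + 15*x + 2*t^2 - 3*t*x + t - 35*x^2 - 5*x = 2*t^2 - 2*t - 35*x^2 + x*(10 - 3*t)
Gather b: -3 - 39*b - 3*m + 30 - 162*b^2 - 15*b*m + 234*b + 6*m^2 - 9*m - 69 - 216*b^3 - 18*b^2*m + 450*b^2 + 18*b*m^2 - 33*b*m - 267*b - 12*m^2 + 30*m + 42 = -216*b^3 + b^2*(288 - 18*m) + b*(18*m^2 - 48*m - 72) - 6*m^2 + 18*m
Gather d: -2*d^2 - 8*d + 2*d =-2*d^2 - 6*d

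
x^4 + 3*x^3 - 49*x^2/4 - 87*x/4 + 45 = (x - 5/2)*(x - 3/2)*(x + 3)*(x + 4)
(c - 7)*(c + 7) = c^2 - 49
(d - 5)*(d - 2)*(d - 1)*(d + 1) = d^4 - 7*d^3 + 9*d^2 + 7*d - 10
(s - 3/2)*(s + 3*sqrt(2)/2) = s^2 - 3*s/2 + 3*sqrt(2)*s/2 - 9*sqrt(2)/4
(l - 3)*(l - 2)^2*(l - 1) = l^4 - 8*l^3 + 23*l^2 - 28*l + 12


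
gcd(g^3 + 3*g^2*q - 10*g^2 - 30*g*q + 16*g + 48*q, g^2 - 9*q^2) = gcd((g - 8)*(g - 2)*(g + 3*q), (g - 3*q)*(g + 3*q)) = g + 3*q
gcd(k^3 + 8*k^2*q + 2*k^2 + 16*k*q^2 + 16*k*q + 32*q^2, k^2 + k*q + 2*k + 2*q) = k + 2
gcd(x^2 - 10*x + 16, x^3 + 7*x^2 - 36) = x - 2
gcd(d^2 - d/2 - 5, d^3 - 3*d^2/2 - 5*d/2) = d - 5/2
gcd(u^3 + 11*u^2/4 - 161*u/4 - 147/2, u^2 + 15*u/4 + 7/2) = u + 7/4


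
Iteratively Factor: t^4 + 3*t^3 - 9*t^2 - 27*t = (t + 3)*(t^3 - 9*t) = (t - 3)*(t + 3)*(t^2 + 3*t) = t*(t - 3)*(t + 3)*(t + 3)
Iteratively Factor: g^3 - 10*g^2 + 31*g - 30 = (g - 2)*(g^2 - 8*g + 15) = (g - 5)*(g - 2)*(g - 3)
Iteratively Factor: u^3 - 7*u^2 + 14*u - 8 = (u - 2)*(u^2 - 5*u + 4) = (u - 2)*(u - 1)*(u - 4)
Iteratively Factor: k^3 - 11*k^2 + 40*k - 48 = (k - 4)*(k^2 - 7*k + 12) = (k - 4)^2*(k - 3)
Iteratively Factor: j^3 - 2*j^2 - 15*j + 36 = (j - 3)*(j^2 + j - 12) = (j - 3)^2*(j + 4)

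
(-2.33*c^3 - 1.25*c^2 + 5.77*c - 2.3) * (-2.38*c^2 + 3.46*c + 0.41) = 5.5454*c^5 - 5.0868*c^4 - 19.0129*c^3 + 24.9257*c^2 - 5.5923*c - 0.943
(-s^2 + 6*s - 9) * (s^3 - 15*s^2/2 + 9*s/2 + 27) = -s^5 + 27*s^4/2 - 117*s^3/2 + 135*s^2/2 + 243*s/2 - 243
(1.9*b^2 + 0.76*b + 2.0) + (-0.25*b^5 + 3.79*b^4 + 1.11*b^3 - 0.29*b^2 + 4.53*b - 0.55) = -0.25*b^5 + 3.79*b^4 + 1.11*b^3 + 1.61*b^2 + 5.29*b + 1.45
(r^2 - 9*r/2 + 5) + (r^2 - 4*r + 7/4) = 2*r^2 - 17*r/2 + 27/4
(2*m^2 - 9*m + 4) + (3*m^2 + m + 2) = 5*m^2 - 8*m + 6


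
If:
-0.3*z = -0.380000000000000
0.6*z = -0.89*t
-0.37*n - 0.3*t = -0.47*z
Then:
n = 2.30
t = -0.85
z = 1.27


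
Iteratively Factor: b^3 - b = (b + 1)*(b^2 - b) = (b - 1)*(b + 1)*(b)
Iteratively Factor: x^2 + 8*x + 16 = (x + 4)*(x + 4)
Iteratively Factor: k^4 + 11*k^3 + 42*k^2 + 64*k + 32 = (k + 1)*(k^3 + 10*k^2 + 32*k + 32) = (k + 1)*(k + 2)*(k^2 + 8*k + 16) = (k + 1)*(k + 2)*(k + 4)*(k + 4)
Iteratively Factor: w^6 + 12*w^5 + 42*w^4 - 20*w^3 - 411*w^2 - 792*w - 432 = (w + 1)*(w^5 + 11*w^4 + 31*w^3 - 51*w^2 - 360*w - 432) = (w + 1)*(w + 4)*(w^4 + 7*w^3 + 3*w^2 - 63*w - 108) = (w - 3)*(w + 1)*(w + 4)*(w^3 + 10*w^2 + 33*w + 36) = (w - 3)*(w + 1)*(w + 3)*(w + 4)*(w^2 + 7*w + 12) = (w - 3)*(w + 1)*(w + 3)*(w + 4)^2*(w + 3)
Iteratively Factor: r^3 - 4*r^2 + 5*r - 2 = (r - 1)*(r^2 - 3*r + 2) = (r - 2)*(r - 1)*(r - 1)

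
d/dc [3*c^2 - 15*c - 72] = 6*c - 15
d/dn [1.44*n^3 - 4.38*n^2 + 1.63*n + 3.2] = 4.32*n^2 - 8.76*n + 1.63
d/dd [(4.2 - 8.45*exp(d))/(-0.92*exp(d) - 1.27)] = 14.5955*exp(d)/(0.92*exp(d) + 1.27)^2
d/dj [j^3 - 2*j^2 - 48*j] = 3*j^2 - 4*j - 48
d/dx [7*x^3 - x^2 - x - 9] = 21*x^2 - 2*x - 1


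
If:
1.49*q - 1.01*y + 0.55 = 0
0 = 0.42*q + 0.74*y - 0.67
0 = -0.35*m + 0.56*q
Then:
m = 0.28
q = 0.18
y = 0.81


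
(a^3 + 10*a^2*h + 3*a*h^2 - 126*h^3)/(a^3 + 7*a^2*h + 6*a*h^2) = (a^2 + 4*a*h - 21*h^2)/(a*(a + h))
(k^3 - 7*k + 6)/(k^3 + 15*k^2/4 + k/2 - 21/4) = 4*(k - 2)/(4*k + 7)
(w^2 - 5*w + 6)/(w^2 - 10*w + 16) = (w - 3)/(w - 8)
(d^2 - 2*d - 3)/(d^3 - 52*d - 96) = (-d^2 + 2*d + 3)/(-d^3 + 52*d + 96)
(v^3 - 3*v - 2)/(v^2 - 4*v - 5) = (v^2 - v - 2)/(v - 5)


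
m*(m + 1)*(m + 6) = m^3 + 7*m^2 + 6*m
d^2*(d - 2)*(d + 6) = d^4 + 4*d^3 - 12*d^2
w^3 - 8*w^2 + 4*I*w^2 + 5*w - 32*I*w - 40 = (w - 8)*(w - I)*(w + 5*I)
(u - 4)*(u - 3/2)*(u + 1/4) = u^3 - 21*u^2/4 + 37*u/8 + 3/2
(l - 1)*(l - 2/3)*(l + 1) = l^3 - 2*l^2/3 - l + 2/3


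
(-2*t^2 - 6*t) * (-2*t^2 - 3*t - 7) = 4*t^4 + 18*t^3 + 32*t^2 + 42*t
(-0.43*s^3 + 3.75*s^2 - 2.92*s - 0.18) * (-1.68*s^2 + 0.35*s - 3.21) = 0.7224*s^5 - 6.4505*s^4 + 7.5984*s^3 - 12.7571*s^2 + 9.3102*s + 0.5778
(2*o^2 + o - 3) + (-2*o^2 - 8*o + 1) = -7*o - 2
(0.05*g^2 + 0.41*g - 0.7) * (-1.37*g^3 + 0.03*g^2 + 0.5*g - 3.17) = -0.0685*g^5 - 0.5602*g^4 + 0.9963*g^3 + 0.0255*g^2 - 1.6497*g + 2.219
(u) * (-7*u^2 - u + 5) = -7*u^3 - u^2 + 5*u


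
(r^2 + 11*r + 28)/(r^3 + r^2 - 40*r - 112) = (r + 7)/(r^2 - 3*r - 28)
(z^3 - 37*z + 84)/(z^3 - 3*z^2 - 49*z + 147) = (z - 4)/(z - 7)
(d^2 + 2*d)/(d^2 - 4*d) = (d + 2)/(d - 4)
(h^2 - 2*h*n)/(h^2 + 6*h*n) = (h - 2*n)/(h + 6*n)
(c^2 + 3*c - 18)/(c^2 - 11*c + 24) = (c + 6)/(c - 8)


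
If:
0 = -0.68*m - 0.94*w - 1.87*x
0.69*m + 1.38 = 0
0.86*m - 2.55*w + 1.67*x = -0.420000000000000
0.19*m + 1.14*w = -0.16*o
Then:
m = -2.00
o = 2.55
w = -0.03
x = 0.74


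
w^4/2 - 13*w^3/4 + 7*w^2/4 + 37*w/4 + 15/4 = (w/2 + 1/2)*(w - 5)*(w - 3)*(w + 1/2)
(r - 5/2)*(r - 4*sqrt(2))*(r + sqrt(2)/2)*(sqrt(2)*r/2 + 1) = sqrt(2)*r^4/2 - 5*r^3/2 - 5*sqrt(2)*r^3/4 - 11*sqrt(2)*r^2/2 + 25*r^2/4 - 4*r + 55*sqrt(2)*r/4 + 10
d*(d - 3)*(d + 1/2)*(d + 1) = d^4 - 3*d^3/2 - 4*d^2 - 3*d/2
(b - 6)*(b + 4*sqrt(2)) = b^2 - 6*b + 4*sqrt(2)*b - 24*sqrt(2)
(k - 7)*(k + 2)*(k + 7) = k^3 + 2*k^2 - 49*k - 98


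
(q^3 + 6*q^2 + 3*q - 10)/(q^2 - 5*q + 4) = (q^2 + 7*q + 10)/(q - 4)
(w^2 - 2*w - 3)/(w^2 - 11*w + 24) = (w + 1)/(w - 8)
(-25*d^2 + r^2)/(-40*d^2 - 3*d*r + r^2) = (-5*d + r)/(-8*d + r)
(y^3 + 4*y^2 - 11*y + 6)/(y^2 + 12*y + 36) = (y^2 - 2*y + 1)/(y + 6)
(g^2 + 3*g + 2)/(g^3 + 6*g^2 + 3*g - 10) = (g + 1)/(g^2 + 4*g - 5)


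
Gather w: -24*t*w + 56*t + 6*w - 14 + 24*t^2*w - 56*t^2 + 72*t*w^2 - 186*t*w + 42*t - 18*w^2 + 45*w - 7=-56*t^2 + 98*t + w^2*(72*t - 18) + w*(24*t^2 - 210*t + 51) - 21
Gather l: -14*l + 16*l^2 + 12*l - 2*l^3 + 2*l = -2*l^3 + 16*l^2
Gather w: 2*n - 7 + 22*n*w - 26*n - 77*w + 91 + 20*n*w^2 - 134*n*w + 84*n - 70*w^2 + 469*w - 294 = 60*n + w^2*(20*n - 70) + w*(392 - 112*n) - 210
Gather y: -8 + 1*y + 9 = y + 1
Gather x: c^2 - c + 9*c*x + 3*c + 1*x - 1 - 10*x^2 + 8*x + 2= c^2 + 2*c - 10*x^2 + x*(9*c + 9) + 1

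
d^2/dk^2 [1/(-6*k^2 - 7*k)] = 2*(6*k*(6*k + 7) - (12*k + 7)^2)/(k^3*(6*k + 7)^3)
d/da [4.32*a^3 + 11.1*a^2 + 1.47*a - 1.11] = 12.96*a^2 + 22.2*a + 1.47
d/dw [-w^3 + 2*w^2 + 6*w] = -3*w^2 + 4*w + 6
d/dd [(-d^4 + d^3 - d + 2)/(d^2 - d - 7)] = ((2*d - 1)*(d^4 - d^3 + d - 2) + (-d^2 + d + 7)*(4*d^3 - 3*d^2 + 1))/(-d^2 + d + 7)^2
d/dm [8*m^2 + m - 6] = 16*m + 1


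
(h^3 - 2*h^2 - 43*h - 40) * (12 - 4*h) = -4*h^4 + 20*h^3 + 148*h^2 - 356*h - 480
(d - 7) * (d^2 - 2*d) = d^3 - 9*d^2 + 14*d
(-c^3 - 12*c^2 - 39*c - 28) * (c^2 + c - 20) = -c^5 - 13*c^4 - 31*c^3 + 173*c^2 + 752*c + 560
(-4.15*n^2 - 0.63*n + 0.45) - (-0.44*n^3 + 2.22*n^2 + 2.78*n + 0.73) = 0.44*n^3 - 6.37*n^2 - 3.41*n - 0.28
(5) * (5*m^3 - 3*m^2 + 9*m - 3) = 25*m^3 - 15*m^2 + 45*m - 15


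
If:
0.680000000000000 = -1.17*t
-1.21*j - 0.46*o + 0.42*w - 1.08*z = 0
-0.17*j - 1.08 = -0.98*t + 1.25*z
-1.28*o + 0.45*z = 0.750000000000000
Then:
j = -7.35294117647059*z - 9.70336852689794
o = 0.3515625*z - 0.5859375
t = -0.58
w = -18.22700017507*z - 28.5966837322536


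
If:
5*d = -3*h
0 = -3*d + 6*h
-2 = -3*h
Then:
No Solution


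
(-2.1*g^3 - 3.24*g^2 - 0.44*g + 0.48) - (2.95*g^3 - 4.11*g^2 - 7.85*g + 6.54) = -5.05*g^3 + 0.87*g^2 + 7.41*g - 6.06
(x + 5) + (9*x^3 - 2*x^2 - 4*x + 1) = 9*x^3 - 2*x^2 - 3*x + 6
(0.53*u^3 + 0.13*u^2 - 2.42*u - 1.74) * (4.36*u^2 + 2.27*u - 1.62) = 2.3108*u^5 + 1.7699*u^4 - 11.1147*u^3 - 13.2904*u^2 - 0.0293999999999999*u + 2.8188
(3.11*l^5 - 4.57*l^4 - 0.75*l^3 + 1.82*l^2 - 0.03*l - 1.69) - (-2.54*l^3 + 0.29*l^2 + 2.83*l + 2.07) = 3.11*l^5 - 4.57*l^4 + 1.79*l^3 + 1.53*l^2 - 2.86*l - 3.76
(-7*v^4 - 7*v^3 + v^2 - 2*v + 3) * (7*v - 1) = -49*v^5 - 42*v^4 + 14*v^3 - 15*v^2 + 23*v - 3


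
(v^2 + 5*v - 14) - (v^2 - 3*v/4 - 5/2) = 23*v/4 - 23/2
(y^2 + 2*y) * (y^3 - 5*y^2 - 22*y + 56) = y^5 - 3*y^4 - 32*y^3 + 12*y^2 + 112*y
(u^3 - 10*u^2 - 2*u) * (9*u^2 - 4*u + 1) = 9*u^5 - 94*u^4 + 23*u^3 - 2*u^2 - 2*u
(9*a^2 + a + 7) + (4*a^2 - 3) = 13*a^2 + a + 4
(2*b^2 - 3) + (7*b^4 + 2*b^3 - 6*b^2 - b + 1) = 7*b^4 + 2*b^3 - 4*b^2 - b - 2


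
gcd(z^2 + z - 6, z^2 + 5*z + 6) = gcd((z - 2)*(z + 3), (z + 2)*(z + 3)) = z + 3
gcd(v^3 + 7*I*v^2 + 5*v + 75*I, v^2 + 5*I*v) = v + 5*I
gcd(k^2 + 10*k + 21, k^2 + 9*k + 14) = k + 7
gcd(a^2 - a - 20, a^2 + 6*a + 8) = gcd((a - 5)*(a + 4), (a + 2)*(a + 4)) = a + 4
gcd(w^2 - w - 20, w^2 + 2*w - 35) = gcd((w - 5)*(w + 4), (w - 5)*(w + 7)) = w - 5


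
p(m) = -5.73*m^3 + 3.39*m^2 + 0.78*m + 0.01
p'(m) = -17.19*m^2 + 6.78*m + 0.78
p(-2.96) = 176.01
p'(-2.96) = -169.90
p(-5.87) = 1271.20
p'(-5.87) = -631.33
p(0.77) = 0.00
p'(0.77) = -4.19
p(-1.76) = 40.38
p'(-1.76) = -64.40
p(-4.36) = 535.96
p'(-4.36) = -355.56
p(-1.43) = 22.58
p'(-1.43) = -44.07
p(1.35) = -6.86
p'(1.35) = -21.40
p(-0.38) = 0.52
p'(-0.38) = -4.28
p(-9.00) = 4444.75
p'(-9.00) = -1452.63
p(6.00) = -1110.95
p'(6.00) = -577.38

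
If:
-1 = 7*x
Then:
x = -1/7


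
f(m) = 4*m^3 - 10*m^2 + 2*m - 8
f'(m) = 12*m^2 - 20*m + 2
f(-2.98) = -208.62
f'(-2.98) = 168.16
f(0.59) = -9.48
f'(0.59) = -5.62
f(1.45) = -13.93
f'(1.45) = -1.77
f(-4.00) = -432.00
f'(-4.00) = 274.00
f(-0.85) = -19.38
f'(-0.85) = 27.67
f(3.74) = 68.86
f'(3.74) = 95.05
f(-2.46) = -132.98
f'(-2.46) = 123.82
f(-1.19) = -31.28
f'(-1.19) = 42.79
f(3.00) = 16.00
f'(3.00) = 50.00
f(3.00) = 16.00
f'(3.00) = 50.00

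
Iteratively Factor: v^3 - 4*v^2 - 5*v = (v - 5)*(v^2 + v) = (v - 5)*(v + 1)*(v)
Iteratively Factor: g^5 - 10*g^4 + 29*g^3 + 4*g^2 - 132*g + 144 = (g - 2)*(g^4 - 8*g^3 + 13*g^2 + 30*g - 72) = (g - 3)*(g - 2)*(g^3 - 5*g^2 - 2*g + 24) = (g - 3)*(g - 2)*(g + 2)*(g^2 - 7*g + 12) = (g - 3)^2*(g - 2)*(g + 2)*(g - 4)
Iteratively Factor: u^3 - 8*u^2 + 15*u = (u - 3)*(u^2 - 5*u) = (u - 5)*(u - 3)*(u)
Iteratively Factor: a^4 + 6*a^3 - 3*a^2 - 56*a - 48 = (a + 4)*(a^3 + 2*a^2 - 11*a - 12) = (a + 4)^2*(a^2 - 2*a - 3) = (a + 1)*(a + 4)^2*(a - 3)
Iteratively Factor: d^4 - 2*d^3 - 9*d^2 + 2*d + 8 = (d + 2)*(d^3 - 4*d^2 - d + 4) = (d - 1)*(d + 2)*(d^2 - 3*d - 4) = (d - 1)*(d + 1)*(d + 2)*(d - 4)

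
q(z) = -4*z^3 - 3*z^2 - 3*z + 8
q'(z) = -12*z^2 - 6*z - 3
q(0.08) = 7.74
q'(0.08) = -3.56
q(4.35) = -391.07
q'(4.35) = -256.17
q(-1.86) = 28.94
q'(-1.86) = -33.36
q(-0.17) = 8.44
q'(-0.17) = -2.33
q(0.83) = 1.16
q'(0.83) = -16.25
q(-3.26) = 124.48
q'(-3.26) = -110.97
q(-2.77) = 78.31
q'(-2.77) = -78.45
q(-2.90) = 89.03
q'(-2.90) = -86.52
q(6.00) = -982.00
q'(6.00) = -471.00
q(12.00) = -7372.00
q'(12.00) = -1803.00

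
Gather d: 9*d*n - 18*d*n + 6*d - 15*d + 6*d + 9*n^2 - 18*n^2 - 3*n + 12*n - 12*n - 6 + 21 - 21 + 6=d*(-9*n - 3) - 9*n^2 - 3*n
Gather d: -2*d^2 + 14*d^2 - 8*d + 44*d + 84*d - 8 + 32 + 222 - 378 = 12*d^2 + 120*d - 132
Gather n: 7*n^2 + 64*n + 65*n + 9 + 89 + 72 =7*n^2 + 129*n + 170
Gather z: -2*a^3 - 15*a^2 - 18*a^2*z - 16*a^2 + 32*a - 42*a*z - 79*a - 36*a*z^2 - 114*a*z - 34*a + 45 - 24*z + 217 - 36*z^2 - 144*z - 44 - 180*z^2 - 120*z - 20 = -2*a^3 - 31*a^2 - 81*a + z^2*(-36*a - 216) + z*(-18*a^2 - 156*a - 288) + 198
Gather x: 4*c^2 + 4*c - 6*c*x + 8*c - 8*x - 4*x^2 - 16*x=4*c^2 + 12*c - 4*x^2 + x*(-6*c - 24)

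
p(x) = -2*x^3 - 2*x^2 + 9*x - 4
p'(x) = -6*x^2 - 4*x + 9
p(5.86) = -422.40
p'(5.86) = -220.48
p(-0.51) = -8.84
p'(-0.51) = 9.48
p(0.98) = 1.02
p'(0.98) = -0.68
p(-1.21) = -14.28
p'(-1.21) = 5.06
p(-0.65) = -10.15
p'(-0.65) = 9.06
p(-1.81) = -14.98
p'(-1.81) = -3.42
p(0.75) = 0.78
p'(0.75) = 2.62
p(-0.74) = -10.94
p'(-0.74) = 8.67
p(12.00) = -3640.00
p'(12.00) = -903.00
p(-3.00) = 5.00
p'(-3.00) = -33.00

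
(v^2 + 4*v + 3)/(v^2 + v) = (v + 3)/v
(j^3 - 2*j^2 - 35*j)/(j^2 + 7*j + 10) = j*(j - 7)/(j + 2)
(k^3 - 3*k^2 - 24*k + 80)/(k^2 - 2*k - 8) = (k^2 + k - 20)/(k + 2)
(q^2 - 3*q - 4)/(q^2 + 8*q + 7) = (q - 4)/(q + 7)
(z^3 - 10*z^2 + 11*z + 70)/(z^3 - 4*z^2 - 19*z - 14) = (z - 5)/(z + 1)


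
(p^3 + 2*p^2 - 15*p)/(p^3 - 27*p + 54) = p*(p + 5)/(p^2 + 3*p - 18)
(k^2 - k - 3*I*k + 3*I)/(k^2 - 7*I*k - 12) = (k - 1)/(k - 4*I)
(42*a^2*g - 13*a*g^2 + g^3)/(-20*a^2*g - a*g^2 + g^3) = (-42*a^2 + 13*a*g - g^2)/(20*a^2 + a*g - g^2)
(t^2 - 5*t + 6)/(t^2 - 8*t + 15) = (t - 2)/(t - 5)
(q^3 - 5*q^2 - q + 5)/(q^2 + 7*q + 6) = (q^2 - 6*q + 5)/(q + 6)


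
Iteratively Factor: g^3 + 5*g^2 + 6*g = (g + 2)*(g^2 + 3*g) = g*(g + 2)*(g + 3)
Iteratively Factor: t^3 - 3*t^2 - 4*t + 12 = (t + 2)*(t^2 - 5*t + 6) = (t - 2)*(t + 2)*(t - 3)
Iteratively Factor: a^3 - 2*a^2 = (a)*(a^2 - 2*a) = a^2*(a - 2)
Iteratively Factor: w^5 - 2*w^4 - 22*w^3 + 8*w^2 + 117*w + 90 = (w - 5)*(w^4 + 3*w^3 - 7*w^2 - 27*w - 18) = (w - 5)*(w + 1)*(w^3 + 2*w^2 - 9*w - 18) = (w - 5)*(w + 1)*(w + 2)*(w^2 - 9) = (w - 5)*(w - 3)*(w + 1)*(w + 2)*(w + 3)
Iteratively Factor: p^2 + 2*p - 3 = (p - 1)*(p + 3)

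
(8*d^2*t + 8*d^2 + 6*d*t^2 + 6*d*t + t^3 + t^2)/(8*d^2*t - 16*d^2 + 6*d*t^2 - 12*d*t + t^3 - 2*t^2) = (t + 1)/(t - 2)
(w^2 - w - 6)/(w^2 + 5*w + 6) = (w - 3)/(w + 3)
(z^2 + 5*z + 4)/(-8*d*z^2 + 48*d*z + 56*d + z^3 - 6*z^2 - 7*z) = (z + 4)/(-8*d*z + 56*d + z^2 - 7*z)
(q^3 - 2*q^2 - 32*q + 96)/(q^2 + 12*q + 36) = (q^2 - 8*q + 16)/(q + 6)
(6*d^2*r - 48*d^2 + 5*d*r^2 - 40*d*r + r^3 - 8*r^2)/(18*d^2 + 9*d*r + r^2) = (2*d*r - 16*d + r^2 - 8*r)/(6*d + r)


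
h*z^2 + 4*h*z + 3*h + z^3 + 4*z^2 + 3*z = (h + z)*(z + 1)*(z + 3)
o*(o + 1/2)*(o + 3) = o^3 + 7*o^2/2 + 3*o/2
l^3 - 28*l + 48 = (l - 4)*(l - 2)*(l + 6)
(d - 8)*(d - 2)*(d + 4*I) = d^3 - 10*d^2 + 4*I*d^2 + 16*d - 40*I*d + 64*I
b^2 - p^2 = (b - p)*(b + p)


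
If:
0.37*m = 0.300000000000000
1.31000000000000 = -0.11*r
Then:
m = 0.81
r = -11.91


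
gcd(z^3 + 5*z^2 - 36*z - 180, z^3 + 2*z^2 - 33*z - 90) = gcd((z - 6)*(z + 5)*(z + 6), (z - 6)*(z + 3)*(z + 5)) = z^2 - z - 30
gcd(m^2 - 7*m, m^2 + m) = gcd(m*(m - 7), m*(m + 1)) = m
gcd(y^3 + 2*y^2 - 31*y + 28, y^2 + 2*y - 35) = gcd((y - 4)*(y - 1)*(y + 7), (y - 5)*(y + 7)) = y + 7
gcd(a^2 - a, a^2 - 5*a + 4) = a - 1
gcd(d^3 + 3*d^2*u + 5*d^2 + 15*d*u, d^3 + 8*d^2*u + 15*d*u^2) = d^2 + 3*d*u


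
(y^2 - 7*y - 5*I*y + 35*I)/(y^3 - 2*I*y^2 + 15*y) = (y - 7)/(y*(y + 3*I))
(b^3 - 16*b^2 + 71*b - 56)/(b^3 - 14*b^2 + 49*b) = (b^2 - 9*b + 8)/(b*(b - 7))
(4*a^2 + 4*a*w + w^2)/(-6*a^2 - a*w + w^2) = (2*a + w)/(-3*a + w)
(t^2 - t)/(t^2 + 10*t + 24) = t*(t - 1)/(t^2 + 10*t + 24)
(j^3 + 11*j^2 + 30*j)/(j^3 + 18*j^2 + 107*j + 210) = j/(j + 7)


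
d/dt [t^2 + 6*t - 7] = 2*t + 6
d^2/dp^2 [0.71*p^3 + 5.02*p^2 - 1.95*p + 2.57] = 4.26*p + 10.04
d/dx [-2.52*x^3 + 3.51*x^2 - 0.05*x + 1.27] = -7.56*x^2 + 7.02*x - 0.05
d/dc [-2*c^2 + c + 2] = 1 - 4*c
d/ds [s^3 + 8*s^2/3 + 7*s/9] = 3*s^2 + 16*s/3 + 7/9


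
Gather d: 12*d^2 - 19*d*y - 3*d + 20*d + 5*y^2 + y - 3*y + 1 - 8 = 12*d^2 + d*(17 - 19*y) + 5*y^2 - 2*y - 7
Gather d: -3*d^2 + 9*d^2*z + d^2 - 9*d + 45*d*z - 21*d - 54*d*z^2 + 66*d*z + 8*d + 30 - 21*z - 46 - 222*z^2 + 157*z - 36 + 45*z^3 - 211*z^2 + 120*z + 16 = d^2*(9*z - 2) + d*(-54*z^2 + 111*z - 22) + 45*z^3 - 433*z^2 + 256*z - 36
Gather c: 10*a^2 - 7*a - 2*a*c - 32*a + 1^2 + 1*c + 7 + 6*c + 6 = 10*a^2 - 39*a + c*(7 - 2*a) + 14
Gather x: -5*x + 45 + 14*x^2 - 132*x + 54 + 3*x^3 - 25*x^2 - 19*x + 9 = 3*x^3 - 11*x^2 - 156*x + 108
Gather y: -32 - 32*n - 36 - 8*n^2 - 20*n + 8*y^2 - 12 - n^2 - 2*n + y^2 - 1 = -9*n^2 - 54*n + 9*y^2 - 81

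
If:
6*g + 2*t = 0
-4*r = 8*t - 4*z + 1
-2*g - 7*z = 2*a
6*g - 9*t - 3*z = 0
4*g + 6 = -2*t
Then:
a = -237/2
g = 3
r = 203/4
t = -9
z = 33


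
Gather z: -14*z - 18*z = -32*z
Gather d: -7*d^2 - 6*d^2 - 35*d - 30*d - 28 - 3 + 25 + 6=-13*d^2 - 65*d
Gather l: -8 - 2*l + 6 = -2*l - 2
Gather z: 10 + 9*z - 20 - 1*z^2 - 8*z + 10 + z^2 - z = 0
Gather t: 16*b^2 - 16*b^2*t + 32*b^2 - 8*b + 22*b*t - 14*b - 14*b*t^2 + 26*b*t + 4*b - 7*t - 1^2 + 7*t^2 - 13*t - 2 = 48*b^2 - 18*b + t^2*(7 - 14*b) + t*(-16*b^2 + 48*b - 20) - 3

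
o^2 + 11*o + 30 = (o + 5)*(o + 6)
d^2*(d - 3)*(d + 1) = d^4 - 2*d^3 - 3*d^2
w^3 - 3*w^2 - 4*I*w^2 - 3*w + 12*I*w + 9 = (w - 3)*(w - 3*I)*(w - I)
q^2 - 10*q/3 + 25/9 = (q - 5/3)^2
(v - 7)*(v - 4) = v^2 - 11*v + 28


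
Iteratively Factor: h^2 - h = (h)*(h - 1)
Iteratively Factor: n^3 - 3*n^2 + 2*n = (n - 1)*(n^2 - 2*n) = n*(n - 1)*(n - 2)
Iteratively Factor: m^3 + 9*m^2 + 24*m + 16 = (m + 1)*(m^2 + 8*m + 16) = (m + 1)*(m + 4)*(m + 4)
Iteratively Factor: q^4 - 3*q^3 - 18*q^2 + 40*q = (q + 4)*(q^3 - 7*q^2 + 10*q) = q*(q + 4)*(q^2 - 7*q + 10) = q*(q - 2)*(q + 4)*(q - 5)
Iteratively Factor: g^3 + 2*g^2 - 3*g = (g - 1)*(g^2 + 3*g) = g*(g - 1)*(g + 3)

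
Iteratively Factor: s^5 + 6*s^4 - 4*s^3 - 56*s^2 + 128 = (s - 2)*(s^4 + 8*s^3 + 12*s^2 - 32*s - 64) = (s - 2)*(s + 2)*(s^3 + 6*s^2 - 32) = (s - 2)*(s + 2)*(s + 4)*(s^2 + 2*s - 8) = (s - 2)^2*(s + 2)*(s + 4)*(s + 4)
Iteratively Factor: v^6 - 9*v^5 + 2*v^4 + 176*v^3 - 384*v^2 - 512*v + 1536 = (v - 4)*(v^5 - 5*v^4 - 18*v^3 + 104*v^2 + 32*v - 384) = (v - 4)^2*(v^4 - v^3 - 22*v^2 + 16*v + 96) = (v - 4)^3*(v^3 + 3*v^2 - 10*v - 24) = (v - 4)^3*(v + 2)*(v^2 + v - 12) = (v - 4)^3*(v - 3)*(v + 2)*(v + 4)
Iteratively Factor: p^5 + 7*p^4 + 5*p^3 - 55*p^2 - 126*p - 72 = (p + 3)*(p^4 + 4*p^3 - 7*p^2 - 34*p - 24) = (p + 3)*(p + 4)*(p^3 - 7*p - 6) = (p - 3)*(p + 3)*(p + 4)*(p^2 + 3*p + 2) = (p - 3)*(p + 1)*(p + 3)*(p + 4)*(p + 2)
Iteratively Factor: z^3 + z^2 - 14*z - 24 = (z + 2)*(z^2 - z - 12) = (z - 4)*(z + 2)*(z + 3)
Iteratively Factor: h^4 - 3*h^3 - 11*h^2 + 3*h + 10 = (h - 1)*(h^3 - 2*h^2 - 13*h - 10) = (h - 5)*(h - 1)*(h^2 + 3*h + 2) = (h - 5)*(h - 1)*(h + 1)*(h + 2)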